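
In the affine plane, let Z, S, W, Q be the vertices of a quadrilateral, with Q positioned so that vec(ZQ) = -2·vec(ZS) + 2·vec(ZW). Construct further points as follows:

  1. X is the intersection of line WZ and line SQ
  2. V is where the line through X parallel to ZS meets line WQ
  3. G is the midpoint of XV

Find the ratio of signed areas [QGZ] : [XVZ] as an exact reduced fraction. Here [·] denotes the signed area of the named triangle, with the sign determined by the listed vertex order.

Assign Z = (0, 0), S = (1, 0), W = (0, 1), Q = (-2, 2) — the answer is frame-independent, so this choice is without loss of generality.
1. X is the intersection of line WZ and line SQ ⇒ X = (0, 2/3)
2. V is where the line through X parallel to ZS meets line WQ ⇒ V = (2/3, 2/3)
3. G is the midpoint of XV ⇒ G = (1/3, 2/3)
2·[QGZ] = -2, 2·[XVZ] = -4/9
[QGZ]:[XVZ] = -2:-4/9 = 9/2

[QGZ]:[XVZ] = 9/2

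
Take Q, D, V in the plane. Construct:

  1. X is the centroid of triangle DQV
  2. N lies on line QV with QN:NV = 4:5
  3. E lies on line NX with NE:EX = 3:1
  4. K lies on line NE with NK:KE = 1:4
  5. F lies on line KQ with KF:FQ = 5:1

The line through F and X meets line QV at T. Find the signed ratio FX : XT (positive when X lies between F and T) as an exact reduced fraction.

Work in coordinates with Q = (0, 0), D = (1, 0), V = (0, 1).
1. X is the centroid of triangle DQV ⇒ X = (1/3, 1/3)
2. N lies on line QV with QN:NV = 4:5 ⇒ N = (0, 4/9)
3. E lies on line NX with NE:EX = 3:1 ⇒ E = (1/4, 13/36)
4. K lies on line NE with NK:KE = 1:4 ⇒ K = (1/20, 77/180)
5. F lies on line KQ with KF:FQ = 5:1 ⇒ F = (1/120, 77/1080)
line FX meets QV at T = (0, 68/1053)
X = F + t·(T−F) with t = -39, so FX:XT = -39:40

FX:XT = -39/40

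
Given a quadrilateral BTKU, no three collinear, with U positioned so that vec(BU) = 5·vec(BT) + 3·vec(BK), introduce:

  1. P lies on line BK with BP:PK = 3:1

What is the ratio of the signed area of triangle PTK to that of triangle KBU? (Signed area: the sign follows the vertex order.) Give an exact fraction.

[PTK]:[KBU] = 1/20

Assign B = (0, 0), T = (1, 0), K = (0, 1), U = (5, 3) — the answer is frame-independent, so this choice is without loss of generality.
1. P lies on line BK with BP:PK = 3:1 ⇒ P = (0, 3/4)
2·[PTK] = 1/4, 2·[KBU] = 5
[PTK]:[KBU] = 1/4:5 = 1/20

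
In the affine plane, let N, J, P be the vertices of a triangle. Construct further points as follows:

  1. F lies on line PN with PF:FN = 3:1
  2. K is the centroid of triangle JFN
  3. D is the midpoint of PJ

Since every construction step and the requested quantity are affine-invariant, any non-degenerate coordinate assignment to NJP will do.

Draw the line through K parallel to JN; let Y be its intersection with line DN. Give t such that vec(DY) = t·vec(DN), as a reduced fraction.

t = 5/6

Assign N = (0, 0), J = (1, 0), P = (0, 1) — the answer is frame-independent, so this choice is without loss of generality.
1. F lies on line PN with PF:FN = 3:1 ⇒ F = (0, 1/4)
2. K is the centroid of triangle JFN ⇒ K = (1/3, 1/12)
3. D is the midpoint of PJ ⇒ D = (1/2, 1/2)
through K parallel to JN: direction (-1, 0); meets DN at Y = (1/12, 1/12)
Y = D + t·(N−D) with t = 5/6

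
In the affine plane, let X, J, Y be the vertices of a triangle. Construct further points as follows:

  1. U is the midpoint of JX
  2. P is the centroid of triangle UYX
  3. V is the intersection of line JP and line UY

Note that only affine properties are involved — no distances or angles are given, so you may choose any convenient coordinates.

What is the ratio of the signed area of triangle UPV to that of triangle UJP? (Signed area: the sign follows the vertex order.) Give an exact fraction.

Assign X = (0, 0), J = (1, 0), Y = (0, 1) — the answer is frame-independent, so this choice is without loss of generality.
1. U is the midpoint of JX ⇒ U = (1/2, 0)
2. P is the centroid of triangle UYX ⇒ P = (1/6, 1/3)
3. V is the intersection of line JP and line UY ⇒ V = (3/8, 1/4)
2·[UPV] = -1/24, 2·[UJP] = 1/6
[UPV]:[UJP] = -1/24:1/6 = -1/4

[UPV]:[UJP] = -1/4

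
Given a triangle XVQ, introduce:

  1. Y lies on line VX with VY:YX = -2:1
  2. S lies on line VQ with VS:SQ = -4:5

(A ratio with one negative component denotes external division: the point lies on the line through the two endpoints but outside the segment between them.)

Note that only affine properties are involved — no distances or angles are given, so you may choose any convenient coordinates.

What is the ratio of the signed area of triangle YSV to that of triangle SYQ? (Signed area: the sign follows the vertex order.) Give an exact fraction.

Set X = (0, 0), V = (1, 0), Q = (0, 1); any affine frame gives the same invariant.
1. Y lies on line VX with VY:YX = -2:1 ⇒ Y = (-1, 0)
2. S lies on line VQ with VS:SQ = -4:5 ⇒ S = (5, -4)
2·[YSV] = 8, 2·[SYQ] = -10
[YSV]:[SYQ] = 8:-10 = -4/5

[YSV]:[SYQ] = -4/5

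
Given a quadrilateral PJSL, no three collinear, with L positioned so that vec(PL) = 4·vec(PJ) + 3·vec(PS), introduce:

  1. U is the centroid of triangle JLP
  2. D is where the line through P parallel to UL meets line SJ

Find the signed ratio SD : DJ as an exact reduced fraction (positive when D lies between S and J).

Choose coordinates P = (0, 0), J = (1, 0), S = (0, 1), L = (4, 3).
1. U is the centroid of triangle JLP ⇒ U = (5/3, 1)
2. D is where the line through P parallel to UL meets line SJ ⇒ D = (7/13, 6/13)
D = S + t·(J−S) with t = 7/13, so SD:DJ = t:(1−t) = 7/13:6/13

SD:DJ = 7/6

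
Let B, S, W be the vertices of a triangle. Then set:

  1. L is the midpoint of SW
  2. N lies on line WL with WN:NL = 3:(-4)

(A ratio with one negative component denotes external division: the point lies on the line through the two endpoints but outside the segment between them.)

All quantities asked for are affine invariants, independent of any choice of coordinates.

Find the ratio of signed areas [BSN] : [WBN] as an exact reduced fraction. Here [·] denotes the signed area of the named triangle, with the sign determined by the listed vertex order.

[BSN]:[WBN] = -5/3

Assign B = (0, 0), S = (1, 0), W = (0, 1) — the answer is frame-independent, so this choice is without loss of generality.
1. L is the midpoint of SW ⇒ L = (1/2, 1/2)
2. N lies on line WL with WN:NL = 3:(-4) ⇒ N = (-3/2, 5/2)
2·[BSN] = 5/2, 2·[WBN] = -3/2
[BSN]:[WBN] = 5/2:-3/2 = -5/3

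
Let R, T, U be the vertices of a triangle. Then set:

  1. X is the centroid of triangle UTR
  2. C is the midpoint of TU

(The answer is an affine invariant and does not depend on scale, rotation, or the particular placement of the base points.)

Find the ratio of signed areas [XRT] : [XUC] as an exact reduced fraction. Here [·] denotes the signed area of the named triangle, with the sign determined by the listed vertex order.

[XRT]:[XUC] = -2

Set R = (0, 0), T = (1, 0), U = (0, 1); any affine frame gives the same invariant.
1. X is the centroid of triangle UTR ⇒ X = (1/3, 1/3)
2. C is the midpoint of TU ⇒ C = (1/2, 1/2)
2·[XRT] = 1/3, 2·[XUC] = -1/6
[XRT]:[XUC] = 1/3:-1/6 = -2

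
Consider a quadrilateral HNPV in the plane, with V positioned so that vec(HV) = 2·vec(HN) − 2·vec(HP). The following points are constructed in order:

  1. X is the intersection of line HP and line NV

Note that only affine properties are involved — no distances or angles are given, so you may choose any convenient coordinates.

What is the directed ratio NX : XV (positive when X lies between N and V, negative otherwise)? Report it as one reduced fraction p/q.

NX:XV = -1/2

Set H = (0, 0), N = (1, 0), P = (0, 1), V = (2, -2); any affine frame gives the same invariant.
1. X is the intersection of line HP and line NV ⇒ X = (0, 2)
X = N + t·(V−N) with t = -1, so NX:XV = t:(1−t) = -1:2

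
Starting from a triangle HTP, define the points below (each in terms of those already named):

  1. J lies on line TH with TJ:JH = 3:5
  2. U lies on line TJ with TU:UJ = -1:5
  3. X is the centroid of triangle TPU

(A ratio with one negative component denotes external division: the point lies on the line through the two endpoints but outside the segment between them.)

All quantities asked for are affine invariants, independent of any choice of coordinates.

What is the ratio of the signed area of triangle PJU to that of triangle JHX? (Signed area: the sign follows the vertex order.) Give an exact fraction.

[PJU]:[JHX] = -9/4

Assign H = (0, 0), T = (1, 0), P = (0, 1) — the answer is frame-independent, so this choice is without loss of generality.
1. J lies on line TH with TJ:JH = 3:5 ⇒ J = (5/8, 0)
2. U lies on line TJ with TU:UJ = -1:5 ⇒ U = (35/32, 0)
3. X is the centroid of triangle TPU ⇒ X = (67/96, 1/3)
2·[PJU] = 15/32, 2·[JHX] = -5/24
[PJU]:[JHX] = 15/32:-5/24 = -9/4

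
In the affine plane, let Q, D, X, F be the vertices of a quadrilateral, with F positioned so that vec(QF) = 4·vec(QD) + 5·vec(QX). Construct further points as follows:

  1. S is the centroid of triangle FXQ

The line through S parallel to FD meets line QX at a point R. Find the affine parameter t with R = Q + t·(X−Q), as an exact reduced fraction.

t = -2/9

Set Q = (0, 0), D = (1, 0), X = (0, 1), F = (4, 5); any affine frame gives the same invariant.
1. S is the centroid of triangle FXQ ⇒ S = (4/3, 2)
through S parallel to FD: direction (-3, -5); meets QX at R = (0, -2/9)
R = Q + t·(X−Q) with t = -2/9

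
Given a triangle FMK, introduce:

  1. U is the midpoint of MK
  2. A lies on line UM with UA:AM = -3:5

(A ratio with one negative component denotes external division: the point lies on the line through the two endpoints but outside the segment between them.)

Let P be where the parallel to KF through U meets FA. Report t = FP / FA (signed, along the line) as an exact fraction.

Work in coordinates with F = (0, 0), M = (1, 0), K = (0, 1).
1. U is the midpoint of MK ⇒ U = (1/2, 1/2)
2. A lies on line UM with UA:AM = -3:5 ⇒ A = (-1/4, 5/4)
through U parallel to KF: direction (0, -1); meets FA at P = (1/2, -5/2)
P = F + t·(A−F) with t = -2

t = -2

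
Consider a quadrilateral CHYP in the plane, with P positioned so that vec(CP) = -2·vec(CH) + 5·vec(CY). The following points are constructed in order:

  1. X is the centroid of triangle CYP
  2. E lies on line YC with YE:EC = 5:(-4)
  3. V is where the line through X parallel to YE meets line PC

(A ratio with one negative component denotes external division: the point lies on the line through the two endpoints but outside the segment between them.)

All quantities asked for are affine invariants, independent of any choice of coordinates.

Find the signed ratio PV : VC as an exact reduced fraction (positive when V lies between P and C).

Set C = (0, 0), H = (1, 0), Y = (0, 1), P = (-2, 5); any affine frame gives the same invariant.
1. X is the centroid of triangle CYP ⇒ X = (-2/3, 2)
2. E lies on line YC with YE:EC = 5:(-4) ⇒ E = (0, -4)
3. V is where the line through X parallel to YE meets line PC ⇒ V = (-2/3, 5/3)
V = P + t·(C−P) with t = 2/3, so PV:VC = t:(1−t) = 2/3:1/3

PV:VC = 2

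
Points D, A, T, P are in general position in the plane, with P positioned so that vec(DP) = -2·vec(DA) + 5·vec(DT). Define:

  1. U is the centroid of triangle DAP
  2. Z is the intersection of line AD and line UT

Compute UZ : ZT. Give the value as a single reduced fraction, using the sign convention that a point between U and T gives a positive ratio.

Assign D = (0, 0), A = (1, 0), T = (0, 1), P = (-2, 5) — the answer is frame-independent, so this choice is without loss of generality.
1. U is the centroid of triangle DAP ⇒ U = (-1/3, 5/3)
2. Z is the intersection of line AD and line UT ⇒ Z = (1/2, 0)
Z = U + t·(T−U) with t = 5/2, so UZ:ZT = t:(1−t) = 5/2:-3/2

UZ:ZT = -5/3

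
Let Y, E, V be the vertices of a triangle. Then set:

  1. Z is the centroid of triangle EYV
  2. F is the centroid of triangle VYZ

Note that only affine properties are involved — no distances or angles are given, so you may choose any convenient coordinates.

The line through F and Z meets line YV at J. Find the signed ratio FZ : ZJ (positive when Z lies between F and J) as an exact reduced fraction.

Set Y = (0, 0), E = (1, 0), V = (0, 1); any affine frame gives the same invariant.
1. Z is the centroid of triangle EYV ⇒ Z = (1/3, 1/3)
2. F is the centroid of triangle VYZ ⇒ F = (1/9, 4/9)
line FZ meets YV at J = (0, 1/2)
Z = F + t·(J−F) with t = -2, so FZ:ZJ = -2:3

FZ:ZJ = -2/3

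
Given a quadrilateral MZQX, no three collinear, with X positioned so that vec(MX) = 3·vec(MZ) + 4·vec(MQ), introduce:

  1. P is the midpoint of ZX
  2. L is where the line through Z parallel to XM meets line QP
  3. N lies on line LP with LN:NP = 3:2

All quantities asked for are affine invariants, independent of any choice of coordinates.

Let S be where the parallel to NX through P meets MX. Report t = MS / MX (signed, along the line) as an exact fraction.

t = 29/35

Set M = (0, 0), Z = (1, 0), Q = (0, 1), X = (3, 4); any affine frame gives the same invariant.
1. P is the midpoint of ZX ⇒ P = (2, 2)
2. L is where the line through Z parallel to XM meets line QP ⇒ L = (14/5, 12/5)
3. N lies on line LP with LN:NP = 3:2 ⇒ N = (58/25, 54/25)
through P parallel to NX: direction (17/25, 46/25); meets MX at S = (87/35, 116/35)
S = M + t·(X−M) with t = 29/35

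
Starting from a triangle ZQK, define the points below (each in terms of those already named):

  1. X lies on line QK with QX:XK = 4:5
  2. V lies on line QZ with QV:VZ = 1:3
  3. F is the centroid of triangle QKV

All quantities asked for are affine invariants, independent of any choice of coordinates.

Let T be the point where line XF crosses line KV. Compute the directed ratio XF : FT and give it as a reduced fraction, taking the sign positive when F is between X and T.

Choose coordinates Z = (0, 0), Q = (1, 0), K = (0, 1).
1. X lies on line QK with QX:XK = 4:5 ⇒ X = (5/9, 4/9)
2. V lies on line QZ with QV:VZ = 1:3 ⇒ V = (3/4, 0)
3. F is the centroid of triangle QKV ⇒ F = (7/12, 1/3)
line XF meets KV at T = (5/8, 1/6)
F = X + t·(T−X) with t = 2/5, so XF:FT = 2/5:3/5

XF:FT = 2/3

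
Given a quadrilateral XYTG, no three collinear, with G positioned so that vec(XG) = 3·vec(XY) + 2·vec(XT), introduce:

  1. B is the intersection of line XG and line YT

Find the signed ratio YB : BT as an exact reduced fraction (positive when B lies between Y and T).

Work in coordinates with X = (0, 0), Y = (1, 0), T = (0, 1), G = (3, 2).
1. B is the intersection of line XG and line YT ⇒ B = (3/5, 2/5)
B = Y + t·(T−Y) with t = 2/5, so YB:BT = t:(1−t) = 2/5:3/5

YB:BT = 2/3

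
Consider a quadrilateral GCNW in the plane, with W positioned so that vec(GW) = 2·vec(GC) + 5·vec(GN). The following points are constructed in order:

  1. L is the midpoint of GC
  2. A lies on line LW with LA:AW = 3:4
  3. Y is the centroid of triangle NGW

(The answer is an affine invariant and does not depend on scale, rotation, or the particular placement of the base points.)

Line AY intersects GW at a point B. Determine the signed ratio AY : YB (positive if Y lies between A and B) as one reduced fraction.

Choose coordinates G = (0, 0), C = (1, 0), N = (0, 1), W = (2, 5).
1. L is the midpoint of GC ⇒ L = (1/2, 0)
2. A lies on line LW with LA:AW = 3:4 ⇒ A = (8/7, 15/7)
3. Y is the centroid of triangle NGW ⇒ Y = (2/3, 2)
line AY meets GW at B = (9/11, 45/22)
Y = A + t·(B−A) with t = 22/15, so AY:YB = 22/15:-7/15

AY:YB = -22/7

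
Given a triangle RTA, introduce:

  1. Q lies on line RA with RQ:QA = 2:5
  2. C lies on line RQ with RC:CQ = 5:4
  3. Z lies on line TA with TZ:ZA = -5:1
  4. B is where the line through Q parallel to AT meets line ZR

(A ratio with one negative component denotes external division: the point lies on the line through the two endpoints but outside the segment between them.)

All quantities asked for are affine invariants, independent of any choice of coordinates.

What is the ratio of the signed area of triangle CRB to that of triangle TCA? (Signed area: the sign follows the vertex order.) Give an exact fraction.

Choose coordinates R = (0, 0), T = (1, 0), A = (0, 1).
1. Q lies on line RA with RQ:QA = 2:5 ⇒ Q = (0, 2/7)
2. C lies on line RQ with RC:CQ = 5:4 ⇒ C = (0, 10/63)
3. Z lies on line TA with TZ:ZA = -5:1 ⇒ Z = (-1/4, 5/4)
4. B is where the line through Q parallel to AT meets line ZR ⇒ B = (-1/14, 5/14)
2·[CRB] = -5/441, 2·[TCA] = -53/63
[CRB]:[TCA] = -5/441:-53/63 = 5/371

[CRB]:[TCA] = 5/371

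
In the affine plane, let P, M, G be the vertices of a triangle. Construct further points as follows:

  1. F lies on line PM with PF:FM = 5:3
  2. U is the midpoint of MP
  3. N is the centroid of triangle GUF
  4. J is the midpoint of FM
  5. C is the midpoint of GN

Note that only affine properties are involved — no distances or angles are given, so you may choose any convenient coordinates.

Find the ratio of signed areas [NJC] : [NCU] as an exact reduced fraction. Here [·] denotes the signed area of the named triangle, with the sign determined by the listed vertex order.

Assign P = (0, 0), M = (1, 0), G = (0, 1) — the answer is frame-independent, so this choice is without loss of generality.
1. F lies on line PM with PF:FM = 5:3 ⇒ F = (5/8, 0)
2. U is the midpoint of MP ⇒ U = (1/2, 0)
3. N is the centroid of triangle GUF ⇒ N = (3/8, 1/3)
4. J is the midpoint of FM ⇒ J = (13/16, 0)
5. C is the midpoint of GN ⇒ C = (3/16, 2/3)
2·[NJC] = 1/12, 2·[NCU] = 1/48
[NJC]:[NCU] = 1/12:1/48 = 4

[NJC]:[NCU] = 4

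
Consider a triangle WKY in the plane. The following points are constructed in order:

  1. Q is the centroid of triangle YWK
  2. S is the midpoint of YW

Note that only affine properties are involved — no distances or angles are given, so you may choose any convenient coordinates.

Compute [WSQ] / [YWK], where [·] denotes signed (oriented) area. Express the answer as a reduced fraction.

[WSQ]:[YWK] = -1/6

Assign W = (0, 0), K = (1, 0), Y = (0, 1) — the answer is frame-independent, so this choice is without loss of generality.
1. Q is the centroid of triangle YWK ⇒ Q = (1/3, 1/3)
2. S is the midpoint of YW ⇒ S = (0, 1/2)
2·[WSQ] = -1/6, 2·[YWK] = 1
[WSQ]:[YWK] = -1/6:1 = -1/6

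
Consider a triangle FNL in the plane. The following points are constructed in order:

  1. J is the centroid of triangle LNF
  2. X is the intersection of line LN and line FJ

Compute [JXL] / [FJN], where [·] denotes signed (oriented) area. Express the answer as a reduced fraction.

[JXL]:[FJN] = -1/2

Work in coordinates with F = (0, 0), N = (1, 0), L = (0, 1).
1. J is the centroid of triangle LNF ⇒ J = (1/3, 1/3)
2. X is the intersection of line LN and line FJ ⇒ X = (1/2, 1/2)
2·[JXL] = 1/6, 2·[FJN] = -1/3
[JXL]:[FJN] = 1/6:-1/3 = -1/2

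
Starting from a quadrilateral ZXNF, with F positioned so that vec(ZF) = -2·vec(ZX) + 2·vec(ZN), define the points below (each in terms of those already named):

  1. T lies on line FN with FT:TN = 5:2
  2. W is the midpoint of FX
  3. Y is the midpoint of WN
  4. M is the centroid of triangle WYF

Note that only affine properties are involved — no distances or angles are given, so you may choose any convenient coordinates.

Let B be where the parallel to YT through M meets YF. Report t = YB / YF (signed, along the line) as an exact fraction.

t = 7/15

Choose coordinates Z = (0, 0), X = (1, 0), N = (0, 1), F = (-2, 2).
1. T lies on line FN with FT:TN = 5:2 ⇒ T = (-4/7, 9/7)
2. W is the midpoint of FX ⇒ W = (-1/2, 1)
3. Y is the midpoint of WN ⇒ Y = (-1/4, 1)
4. M is the centroid of triangle WYF ⇒ M = (-11/12, 4/3)
through M parallel to YT: direction (-9/28, 2/7); meets YF at B = (-16/15, 22/15)
B = Y + t·(F−Y) with t = 7/15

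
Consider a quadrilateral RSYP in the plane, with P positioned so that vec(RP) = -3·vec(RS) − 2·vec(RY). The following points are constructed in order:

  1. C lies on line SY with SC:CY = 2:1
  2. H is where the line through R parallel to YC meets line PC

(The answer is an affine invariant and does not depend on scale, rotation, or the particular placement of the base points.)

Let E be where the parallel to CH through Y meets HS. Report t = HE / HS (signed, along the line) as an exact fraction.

t = -1/2

Assign R = (0, 0), S = (1, 0), Y = (0, 1), P = (-3, -2) — the answer is frame-independent, so this choice is without loss of generality.
1. C lies on line SY with SC:CY = 2:1 ⇒ C = (1/3, 2/3)
2. H is where the line through R parallel to YC meets line PC ⇒ H = (-2/9, 2/9)
through Y parallel to CH: direction (-5/9, -4/9); meets HS at E = (-5/6, 1/3)
E = H + t·(S−H) with t = -1/2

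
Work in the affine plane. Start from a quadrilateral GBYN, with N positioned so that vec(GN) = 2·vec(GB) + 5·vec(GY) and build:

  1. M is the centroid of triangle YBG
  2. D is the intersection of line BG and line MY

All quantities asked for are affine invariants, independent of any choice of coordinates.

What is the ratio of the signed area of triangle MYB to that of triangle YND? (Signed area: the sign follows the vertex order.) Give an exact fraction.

[MYB]:[YND] = 1/12

Set G = (0, 0), B = (1, 0), Y = (0, 1), N = (2, 5); any affine frame gives the same invariant.
1. M is the centroid of triangle YBG ⇒ M = (1/3, 1/3)
2. D is the intersection of line BG and line MY ⇒ D = (1/2, 0)
2·[MYB] = -1/3, 2·[YND] = -4
[MYB]:[YND] = -1/3:-4 = 1/12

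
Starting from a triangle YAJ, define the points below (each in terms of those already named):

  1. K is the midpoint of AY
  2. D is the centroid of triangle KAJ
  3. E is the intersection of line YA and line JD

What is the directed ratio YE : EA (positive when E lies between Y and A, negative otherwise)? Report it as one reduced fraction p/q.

YE:EA = 3

Assign Y = (0, 0), A = (1, 0), J = (0, 1) — the answer is frame-independent, so this choice is without loss of generality.
1. K is the midpoint of AY ⇒ K = (1/2, 0)
2. D is the centroid of triangle KAJ ⇒ D = (1/2, 1/3)
3. E is the intersection of line YA and line JD ⇒ E = (3/4, 0)
E = Y + t·(A−Y) with t = 3/4, so YE:EA = t:(1−t) = 3/4:1/4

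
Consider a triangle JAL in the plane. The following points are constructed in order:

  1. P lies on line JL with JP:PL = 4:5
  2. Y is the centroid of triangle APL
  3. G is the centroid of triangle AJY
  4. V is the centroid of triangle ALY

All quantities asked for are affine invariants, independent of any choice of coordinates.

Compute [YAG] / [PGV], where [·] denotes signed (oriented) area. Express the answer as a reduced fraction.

Choose coordinates J = (0, 0), A = (1, 0), L = (0, 1).
1. P lies on line JL with JP:PL = 4:5 ⇒ P = (0, 4/9)
2. Y is the centroid of triangle APL ⇒ Y = (1/3, 13/27)
3. G is the centroid of triangle AJY ⇒ G = (4/9, 13/81)
4. V is the centroid of triangle ALY ⇒ V = (4/9, 40/81)
2·[YAG] = -13/81, 2·[PGV] = 4/27
[YAG]:[PGV] = -13/81:4/27 = -13/12

[YAG]:[PGV] = -13/12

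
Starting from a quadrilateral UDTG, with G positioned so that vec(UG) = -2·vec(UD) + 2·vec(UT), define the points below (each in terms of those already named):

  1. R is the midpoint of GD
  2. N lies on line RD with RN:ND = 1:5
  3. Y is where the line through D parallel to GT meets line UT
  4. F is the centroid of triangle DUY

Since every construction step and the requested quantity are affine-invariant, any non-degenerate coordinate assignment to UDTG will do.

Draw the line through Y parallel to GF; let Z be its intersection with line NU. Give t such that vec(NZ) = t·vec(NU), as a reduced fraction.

t = 23/107

Choose coordinates U = (0, 0), D = (1, 0), T = (0, 1), G = (-2, 2).
1. R is the midpoint of GD ⇒ R = (-1/2, 1)
2. N lies on line RD with RN:ND = 1:5 ⇒ N = (-1/4, 5/6)
3. Y is where the line through D parallel to GT meets line UT ⇒ Y = (0, 1/2)
4. F is the centroid of triangle DUY ⇒ F = (1/3, 1/6)
through Y parallel to GF: direction (7/3, -11/6); meets NU at Z = (-21/107, 70/107)
Z = N + t·(U−N) with t = 23/107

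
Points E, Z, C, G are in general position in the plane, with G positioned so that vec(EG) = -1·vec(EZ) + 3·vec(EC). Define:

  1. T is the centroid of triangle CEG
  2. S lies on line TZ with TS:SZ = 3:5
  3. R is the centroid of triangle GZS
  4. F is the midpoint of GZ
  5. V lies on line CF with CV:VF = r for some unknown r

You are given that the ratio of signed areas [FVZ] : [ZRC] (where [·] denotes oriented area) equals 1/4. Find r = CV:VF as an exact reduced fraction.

r = 5

Set E = (0, 0), Z = (1, 0), C = (0, 1), G = (-1, 3); any affine frame gives the same invariant.
1. T is the centroid of triangle CEG ⇒ T = (-1/3, 4/3)
2. S lies on line TZ with TS:SZ = 3:5 ⇒ S = (1/6, 5/6)
3. R is the centroid of triangle GZS ⇒ R = (1/18, 23/18)
4. F is the midpoint of GZ ⇒ F = (0, 3/2)
5. With CV:VF = r, write λ = r/(r+1) so V = C + λ·(F−C); V is affine-linear in λ
Every point depending on V is an affine combination of V and λ-independent points, so each such coordinate is linear in λ; the λ² term in each signed area is a multiple of (F−C)×(F−C) = 0, so 2·[FVZ] and 2·[ZRC] are each linear in λ. Evaluating at λ=0 and λ=1:
  2·[FVZ] = -1/2·λ + 1/2,   2·[ZRC] = 1/3
So [FVZ]:[ZRC] = (-1/2·λ + 1/2) / (1/3). Setting this equal to 1/4:
  -1/2·λ + 1/2 = 1/4·(1/3)  ⇒  λ = 5/6
Then r = λ/(1−λ) = (5/6)/(1/6) = 5. Check: with r = 5, V = (0, 17/12) and [FVZ]:[ZRC] = 1/4 as required.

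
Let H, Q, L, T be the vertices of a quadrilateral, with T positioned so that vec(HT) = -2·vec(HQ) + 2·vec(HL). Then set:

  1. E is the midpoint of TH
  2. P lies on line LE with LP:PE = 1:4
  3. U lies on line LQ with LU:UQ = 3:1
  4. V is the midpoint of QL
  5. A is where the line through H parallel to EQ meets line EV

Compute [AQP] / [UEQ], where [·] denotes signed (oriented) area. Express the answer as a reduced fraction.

[AQP]:[UEQ] = 52/5

Assign H = (0, 0), Q = (1, 0), L = (0, 1), T = (-2, 2) — the answer is frame-independent, so this choice is without loss of generality.
1. E is the midpoint of TH ⇒ E = (-1, 1)
2. P lies on line LE with LP:PE = 1:4 ⇒ P = (-1/5, 1)
3. U lies on line LQ with LU:UQ = 3:1 ⇒ U = (3/4, 1/4)
4. V is the midpoint of QL ⇒ V = (1/2, 1/2)
5. A is where the line through H parallel to EQ meets line EV ⇒ A = (-4, 2)
2·[AQP] = 13/5, 2·[UEQ] = 1/4
[AQP]:[UEQ] = 13/5:1/4 = 52/5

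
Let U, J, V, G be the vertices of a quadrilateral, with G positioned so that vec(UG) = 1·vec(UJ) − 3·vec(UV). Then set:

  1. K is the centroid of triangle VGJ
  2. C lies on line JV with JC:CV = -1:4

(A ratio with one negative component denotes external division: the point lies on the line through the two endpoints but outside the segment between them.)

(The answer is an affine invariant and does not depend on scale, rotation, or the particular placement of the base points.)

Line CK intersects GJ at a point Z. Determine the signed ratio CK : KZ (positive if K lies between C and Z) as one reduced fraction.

CK:KZ = -2

Set U = (0, 0), J = (1, 0), V = (0, 1), G = (1, -3); any affine frame gives the same invariant.
1. K is the centroid of triangle VGJ ⇒ K = (2/3, -2/3)
2. C lies on line JV with JC:CV = -1:4 ⇒ C = (4/3, -1/3)
line CK meets GJ at Z = (1, -1/2)
K = C + t·(Z−C) with t = 2, so CK:KZ = 2:-1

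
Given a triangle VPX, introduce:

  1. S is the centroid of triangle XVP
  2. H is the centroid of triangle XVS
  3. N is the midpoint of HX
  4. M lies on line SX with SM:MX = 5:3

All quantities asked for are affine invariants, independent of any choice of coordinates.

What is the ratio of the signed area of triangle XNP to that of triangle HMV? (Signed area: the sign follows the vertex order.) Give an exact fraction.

Set V = (0, 0), P = (1, 0), X = (0, 1); any affine frame gives the same invariant.
1. S is the centroid of triangle XVP ⇒ S = (1/3, 1/3)
2. H is the centroid of triangle XVS ⇒ H = (1/9, 4/9)
3. N is the midpoint of HX ⇒ N = (1/18, 13/18)
4. M lies on line SX with SM:MX = 5:3 ⇒ M = (1/8, 3/4)
2·[XNP] = 2/9, 2·[HMV] = 1/36
[XNP]:[HMV] = 2/9:1/36 = 8

[XNP]:[HMV] = 8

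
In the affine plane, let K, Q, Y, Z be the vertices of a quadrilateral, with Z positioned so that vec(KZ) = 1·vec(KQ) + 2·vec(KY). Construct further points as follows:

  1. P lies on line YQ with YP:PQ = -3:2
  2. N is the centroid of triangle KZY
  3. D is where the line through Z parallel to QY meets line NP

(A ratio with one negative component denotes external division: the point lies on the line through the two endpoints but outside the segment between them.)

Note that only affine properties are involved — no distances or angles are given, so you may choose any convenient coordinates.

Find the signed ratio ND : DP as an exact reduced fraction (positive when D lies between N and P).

ND:DP = -5/6

Work in coordinates with K = (0, 0), Q = (1, 0), Y = (0, 1), Z = (1, 2).
1. P lies on line YQ with YP:PQ = -3:2 ⇒ P = (3, -2)
2. N is the centroid of triangle KZY ⇒ N = (1/3, 1)
3. D is where the line through Z parallel to QY meets line NP ⇒ D = (-13, 16)
D = N + t·(P−N) with t = -5, so ND:DP = t:(1−t) = -5:6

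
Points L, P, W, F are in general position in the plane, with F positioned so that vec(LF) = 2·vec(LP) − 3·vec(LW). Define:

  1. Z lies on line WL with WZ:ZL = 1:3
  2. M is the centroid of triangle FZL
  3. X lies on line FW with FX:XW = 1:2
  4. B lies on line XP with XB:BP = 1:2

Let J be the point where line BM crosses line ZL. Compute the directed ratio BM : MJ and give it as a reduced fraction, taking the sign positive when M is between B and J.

BM:MJ = 5/6

Work in coordinates with L = (0, 0), P = (1, 0), W = (0, 1), F = (2, -3).
1. Z lies on line WL with WZ:ZL = 1:3 ⇒ Z = (0, 3/4)
2. M is the centroid of triangle FZL ⇒ M = (2/3, -3/4)
3. X lies on line FW with FX:XW = 1:2 ⇒ X = (4/3, -5/3)
4. B lies on line XP with XB:BP = 1:2 ⇒ B = (11/9, -10/9)
line BM meets ZL at J = (0, -19/60)
M = B + t·(J−B) with t = 5/11, so BM:MJ = 5/11:6/11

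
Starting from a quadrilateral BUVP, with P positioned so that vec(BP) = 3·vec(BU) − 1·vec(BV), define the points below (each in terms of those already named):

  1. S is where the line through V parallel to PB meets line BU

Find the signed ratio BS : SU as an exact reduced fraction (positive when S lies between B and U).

BS:SU = -3/2

Set B = (0, 0), U = (1, 0), V = (0, 1), P = (3, -1); any affine frame gives the same invariant.
1. S is where the line through V parallel to PB meets line BU ⇒ S = (3, 0)
S = B + t·(U−B) with t = 3, so BS:SU = t:(1−t) = 3:-2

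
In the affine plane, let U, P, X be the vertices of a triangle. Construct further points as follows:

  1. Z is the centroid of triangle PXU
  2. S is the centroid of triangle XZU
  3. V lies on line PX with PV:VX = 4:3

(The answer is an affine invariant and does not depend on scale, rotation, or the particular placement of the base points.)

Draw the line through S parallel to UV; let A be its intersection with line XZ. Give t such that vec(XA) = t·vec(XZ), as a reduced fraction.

t = 19/30

Assign U = (0, 0), P = (1, 0), X = (0, 1) — the answer is frame-independent, so this choice is without loss of generality.
1. Z is the centroid of triangle PXU ⇒ Z = (1/3, 1/3)
2. S is the centroid of triangle XZU ⇒ S = (1/9, 4/9)
3. V lies on line PX with PV:VX = 4:3 ⇒ V = (3/7, 4/7)
through S parallel to UV: direction (3/7, 4/7); meets XZ at A = (19/90, 26/45)
A = X + t·(Z−X) with t = 19/30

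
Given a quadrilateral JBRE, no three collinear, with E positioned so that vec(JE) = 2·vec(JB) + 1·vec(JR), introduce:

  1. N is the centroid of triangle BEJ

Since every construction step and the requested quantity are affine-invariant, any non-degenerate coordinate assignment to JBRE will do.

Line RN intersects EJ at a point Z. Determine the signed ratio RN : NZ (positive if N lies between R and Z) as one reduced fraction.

RN:NZ = -7

Set J = (0, 0), B = (1, 0), R = (0, 1), E = (2, 1); any affine frame gives the same invariant.
1. N is the centroid of triangle BEJ ⇒ N = (1, 1/3)
line RN meets EJ at Z = (6/7, 3/7)
N = R + t·(Z−R) with t = 7/6, so RN:NZ = 7/6:-1/6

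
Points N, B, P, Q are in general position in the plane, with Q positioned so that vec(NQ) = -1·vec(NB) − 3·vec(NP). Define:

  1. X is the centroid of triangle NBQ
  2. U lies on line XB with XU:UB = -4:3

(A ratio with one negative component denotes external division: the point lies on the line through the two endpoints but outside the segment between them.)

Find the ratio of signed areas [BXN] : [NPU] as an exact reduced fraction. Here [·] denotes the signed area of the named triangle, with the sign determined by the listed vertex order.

[BXN]:[NPU] = 1/4

Choose coordinates N = (0, 0), B = (1, 0), P = (0, 1), Q = (-1, -3).
1. X is the centroid of triangle NBQ ⇒ X = (0, -1)
2. U lies on line XB with XU:UB = -4:3 ⇒ U = (4, 3)
2·[BXN] = -1, 2·[NPU] = -4
[BXN]:[NPU] = -1:-4 = 1/4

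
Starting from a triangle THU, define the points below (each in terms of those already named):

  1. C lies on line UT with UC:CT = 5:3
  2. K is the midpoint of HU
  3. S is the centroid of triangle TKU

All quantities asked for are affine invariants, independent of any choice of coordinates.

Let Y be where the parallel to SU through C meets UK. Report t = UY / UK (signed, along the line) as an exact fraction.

t = -5/8

Choose coordinates T = (0, 0), H = (1, 0), U = (0, 1).
1. C lies on line UT with UC:CT = 5:3 ⇒ C = (0, 3/8)
2. K is the midpoint of HU ⇒ K = (1/2, 1/2)
3. S is the centroid of triangle TKU ⇒ S = (1/6, 1/2)
through C parallel to SU: direction (-1/6, 1/2); meets UK at Y = (-5/16, 21/16)
Y = U + t·(K−U) with t = -5/8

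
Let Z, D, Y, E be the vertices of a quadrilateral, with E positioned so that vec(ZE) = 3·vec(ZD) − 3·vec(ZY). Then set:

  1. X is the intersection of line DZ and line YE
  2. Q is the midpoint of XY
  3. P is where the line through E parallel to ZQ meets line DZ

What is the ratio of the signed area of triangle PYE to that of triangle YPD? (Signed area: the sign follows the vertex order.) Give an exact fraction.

[PYE]:[YPD] = -72/17

Choose coordinates Z = (0, 0), D = (1, 0), Y = (0, 1), E = (3, -3).
1. X is the intersection of line DZ and line YE ⇒ X = (3/4, 0)
2. Q is the midpoint of XY ⇒ Q = (3/8, 1/2)
3. P is where the line through E parallel to ZQ meets line DZ ⇒ P = (21/4, 0)
2·[PYE] = 18, 2·[YPD] = -17/4
[PYE]:[YPD] = 18:-17/4 = -72/17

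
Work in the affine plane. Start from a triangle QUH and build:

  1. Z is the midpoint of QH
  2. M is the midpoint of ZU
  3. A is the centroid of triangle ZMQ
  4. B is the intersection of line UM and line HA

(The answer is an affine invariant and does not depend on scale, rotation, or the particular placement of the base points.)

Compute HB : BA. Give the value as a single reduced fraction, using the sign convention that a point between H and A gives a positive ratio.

HB:BA = 3

Set Q = (0, 0), U = (1, 0), H = (0, 1); any affine frame gives the same invariant.
1. Z is the midpoint of QH ⇒ Z = (0, 1/2)
2. M is the midpoint of ZU ⇒ M = (1/2, 1/4)
3. A is the centroid of triangle ZMQ ⇒ A = (1/6, 1/4)
4. B is the intersection of line UM and line HA ⇒ B = (1/8, 7/16)
B = H + t·(A−H) with t = 3/4, so HB:BA = t:(1−t) = 3/4:1/4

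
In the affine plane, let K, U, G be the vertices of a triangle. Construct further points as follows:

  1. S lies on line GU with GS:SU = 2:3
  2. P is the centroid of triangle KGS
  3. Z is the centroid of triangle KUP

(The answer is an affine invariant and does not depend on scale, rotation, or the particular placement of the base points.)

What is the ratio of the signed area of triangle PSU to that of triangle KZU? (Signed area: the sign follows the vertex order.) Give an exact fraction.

[PSU]:[KZU] = 9/8

Set K = (0, 0), U = (1, 0), G = (0, 1); any affine frame gives the same invariant.
1. S lies on line GU with GS:SU = 2:3 ⇒ S = (2/5, 3/5)
2. P is the centroid of triangle KGS ⇒ P = (2/15, 8/15)
3. Z is the centroid of triangle KUP ⇒ Z = (17/45, 8/45)
2·[PSU] = -1/5, 2·[KZU] = -8/45
[PSU]:[KZU] = -1/5:-8/45 = 9/8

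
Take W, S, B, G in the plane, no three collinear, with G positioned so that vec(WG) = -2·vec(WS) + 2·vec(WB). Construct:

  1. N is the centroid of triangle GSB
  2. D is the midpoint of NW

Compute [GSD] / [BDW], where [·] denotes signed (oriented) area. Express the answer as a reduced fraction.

[GSD]:[BDW] = -5

Work in coordinates with W = (0, 0), S = (1, 0), B = (0, 1), G = (-2, 2).
1. N is the centroid of triangle GSB ⇒ N = (-1/3, 1)
2. D is the midpoint of NW ⇒ D = (-1/6, 1/2)
2·[GSD] = -5/6, 2·[BDW] = 1/6
[GSD]:[BDW] = -5/6:1/6 = -5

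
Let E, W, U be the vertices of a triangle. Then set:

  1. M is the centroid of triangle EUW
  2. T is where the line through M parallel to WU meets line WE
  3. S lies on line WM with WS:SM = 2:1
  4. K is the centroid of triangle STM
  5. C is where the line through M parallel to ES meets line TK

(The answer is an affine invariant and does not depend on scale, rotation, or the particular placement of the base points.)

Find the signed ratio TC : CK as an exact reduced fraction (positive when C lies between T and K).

TC:CK = -21/10

Work in coordinates with E = (0, 0), W = (1, 0), U = (0, 1).
1. M is the centroid of triangle EUW ⇒ M = (1/3, 1/3)
2. T is where the line through M parallel to WU meets line WE ⇒ T = (2/3, 0)
3. S lies on line WM with WS:SM = 2:1 ⇒ S = (5/9, 2/9)
4. K is the centroid of triangle STM ⇒ K = (14/27, 5/27)
5. C is where the line through M parallel to ES meets line TK ⇒ C = (38/99, 35/99)
C = T + t·(K−T) with t = 21/11, so TC:CK = t:(1−t) = 21/11:-10/11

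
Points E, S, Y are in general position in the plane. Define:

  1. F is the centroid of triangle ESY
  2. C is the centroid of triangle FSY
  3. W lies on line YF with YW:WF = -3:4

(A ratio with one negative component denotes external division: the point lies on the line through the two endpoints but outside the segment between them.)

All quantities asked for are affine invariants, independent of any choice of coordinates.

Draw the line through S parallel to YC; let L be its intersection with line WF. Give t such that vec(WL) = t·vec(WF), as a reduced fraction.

Set E = (0, 0), S = (1, 0), Y = (0, 1); any affine frame gives the same invariant.
1. F is the centroid of triangle ESY ⇒ F = (1/3, 1/3)
2. C is the centroid of triangle FSY ⇒ C = (4/9, 4/9)
3. W lies on line YF with YW:WF = -3:4 ⇒ W = (-1, 3)
through S parallel to YC: direction (4/9, -5/9); meets WF at L = (-1/3, 5/3)
L = W + t·(F−W) with t = 1/2

t = 1/2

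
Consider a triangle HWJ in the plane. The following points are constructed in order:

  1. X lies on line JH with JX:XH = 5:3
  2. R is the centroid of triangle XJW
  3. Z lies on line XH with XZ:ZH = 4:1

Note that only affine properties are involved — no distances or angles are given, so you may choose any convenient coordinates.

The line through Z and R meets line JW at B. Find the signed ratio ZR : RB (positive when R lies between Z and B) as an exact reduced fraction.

Choose coordinates H = (0, 0), W = (1, 0), J = (0, 1).
1. X lies on line JH with JX:XH = 5:3 ⇒ X = (0, 3/8)
2. R is the centroid of triangle XJW ⇒ R = (1/3, 11/24)
3. Z lies on line XH with XZ:ZH = 4:1 ⇒ Z = (0, 3/40)
line ZR meets JW at B = (37/86, 49/86)
R = Z + t·(B−Z) with t = 86/111, so ZR:RB = 86/111:25/111

ZR:RB = 86/25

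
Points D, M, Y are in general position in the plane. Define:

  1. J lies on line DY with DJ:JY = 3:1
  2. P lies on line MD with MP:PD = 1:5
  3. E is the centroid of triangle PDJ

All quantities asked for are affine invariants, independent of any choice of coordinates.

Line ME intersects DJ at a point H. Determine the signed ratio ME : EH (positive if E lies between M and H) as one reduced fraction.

Set D = (0, 0), M = (1, 0), Y = (0, 1); any affine frame gives the same invariant.
1. J lies on line DY with DJ:JY = 3:1 ⇒ J = (0, 3/4)
2. P lies on line MD with MP:PD = 1:5 ⇒ P = (5/6, 0)
3. E is the centroid of triangle PDJ ⇒ E = (5/18, 1/4)
line ME meets DJ at H = (0, 9/26)
E = M + t·(H−M) with t = 13/18, so ME:EH = 13/18:5/18

ME:EH = 13/5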